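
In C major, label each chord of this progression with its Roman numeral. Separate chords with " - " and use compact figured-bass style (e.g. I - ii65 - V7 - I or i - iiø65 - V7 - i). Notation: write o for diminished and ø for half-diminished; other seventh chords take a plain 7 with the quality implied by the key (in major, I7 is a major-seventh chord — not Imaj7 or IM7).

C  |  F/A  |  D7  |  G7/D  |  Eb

C: root C is the tonic; major triad there is I.
F/A has root F, degree 4 in C major, so IV6.
D7: a dominant seventh chord on D, the applied dominant of V → V7/V.
G7/D has root G, degree 5 in C major, so V43.
Eb: Eb with this quality isn't in the key; it's bIII, borrowed from the parallel minor.

I - IV6 - V7/V - V43 - bIII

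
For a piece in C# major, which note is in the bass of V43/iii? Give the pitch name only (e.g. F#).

F##

The applied chord V43/iii is rooted on B#: B#-D##-F##-A#.
The figure 43 means second inversion — the fifth is in the bass.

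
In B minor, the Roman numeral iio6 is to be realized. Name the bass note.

E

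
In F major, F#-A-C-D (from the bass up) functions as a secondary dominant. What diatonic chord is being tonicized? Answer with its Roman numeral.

ii

The chord is a dominant seventh chord on D.
A dominant resolves down a perfect fifth: D → G. In F major, G is scale degree 2, i.e. ii.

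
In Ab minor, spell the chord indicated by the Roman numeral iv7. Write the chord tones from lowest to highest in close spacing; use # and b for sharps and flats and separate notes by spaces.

Db Fb Ab Cb

The numeral's case and figure indicate a minor seventh chord. In Ab minor its root, the fourth degree, is Db.
Stacking thirds from Db gives Db-Fb-Ab-Cb.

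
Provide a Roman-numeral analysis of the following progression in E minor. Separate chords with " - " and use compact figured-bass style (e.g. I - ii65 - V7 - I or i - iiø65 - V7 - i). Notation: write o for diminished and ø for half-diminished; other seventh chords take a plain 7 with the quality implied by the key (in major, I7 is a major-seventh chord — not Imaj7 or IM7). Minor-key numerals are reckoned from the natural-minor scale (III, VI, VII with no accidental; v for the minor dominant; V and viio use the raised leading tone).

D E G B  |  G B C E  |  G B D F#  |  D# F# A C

D-E-G-B has root E, degree 1 in E minor, so i42.
G-B-C-E: major seventh chord on C = scale degree 6 → VI43.
G-B-D-F#: major seventh chord on G = scale degree 3 → III7.
D#-F#-A-C has root D#, degree 7 in E minor, so viio7.

i42 - VI43 - III7 - viio7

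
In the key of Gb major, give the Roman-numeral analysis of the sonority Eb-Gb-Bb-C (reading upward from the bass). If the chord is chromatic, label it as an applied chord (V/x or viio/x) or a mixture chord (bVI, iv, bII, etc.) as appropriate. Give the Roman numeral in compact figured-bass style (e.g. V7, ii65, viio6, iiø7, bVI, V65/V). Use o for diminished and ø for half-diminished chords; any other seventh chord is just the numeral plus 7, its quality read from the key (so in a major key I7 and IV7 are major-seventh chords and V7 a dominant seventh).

The pitches C-Eb-Gb-Bb form a half-diminished seventh chord rooted on C.
C sits a half step below Db (V in Gb major); a diminished chord there is the applied leading-tone chord of V.
With Eb in the bass the chord is in first inversion, so the figured bass is 65.

viiø65/V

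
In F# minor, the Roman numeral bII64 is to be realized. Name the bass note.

D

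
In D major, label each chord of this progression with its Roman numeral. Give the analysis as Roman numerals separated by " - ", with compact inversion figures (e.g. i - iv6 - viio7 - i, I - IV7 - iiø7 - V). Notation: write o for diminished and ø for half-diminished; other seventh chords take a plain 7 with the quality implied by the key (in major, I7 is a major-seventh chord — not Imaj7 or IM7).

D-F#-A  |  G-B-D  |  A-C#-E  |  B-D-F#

I - IV - V - vi

D-F#-A: major triad on D = scale degree 1 → I.
G-B-D: major triad on G = scale degree 4 → IV.
A-C#-E: root A is the dominant; major triad there is V.
B-D-F# has root B, degree 6 in D major, so vi.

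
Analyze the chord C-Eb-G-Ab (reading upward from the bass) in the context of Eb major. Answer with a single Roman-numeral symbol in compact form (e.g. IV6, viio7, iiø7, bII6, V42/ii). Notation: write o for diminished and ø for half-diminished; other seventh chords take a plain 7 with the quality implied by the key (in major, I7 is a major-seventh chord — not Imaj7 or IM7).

IV65

The pitches Ab-C-Eb-G form a major seventh chord rooted on Ab.
In Eb major, Ab is the subdominant; the diatonic major seventh chord there is IV7.
With C in the bass the chord is in first inversion, so the figured bass is 65.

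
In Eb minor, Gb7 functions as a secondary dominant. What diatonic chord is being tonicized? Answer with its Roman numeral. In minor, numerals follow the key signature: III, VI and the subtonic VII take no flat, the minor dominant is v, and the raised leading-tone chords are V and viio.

VI

The chord is a dominant seventh chord on Gb.
A dominant resolves down a perfect fifth: Gb → Cb. In Eb minor, Cb is scale degree 6, i.e. VI.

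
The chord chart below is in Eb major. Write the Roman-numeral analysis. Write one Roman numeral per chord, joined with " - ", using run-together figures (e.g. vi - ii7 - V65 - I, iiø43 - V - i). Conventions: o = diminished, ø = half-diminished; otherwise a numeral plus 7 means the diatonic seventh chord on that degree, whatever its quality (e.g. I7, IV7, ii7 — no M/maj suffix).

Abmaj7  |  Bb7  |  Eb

Abmaj7: major seventh chord on Ab = scale degree 4 → IV7.
Bb7: dominant seventh chord on Bb = scale degree 5 → V7.
Eb: root Eb is the tonic; major triad there is I.

IV7 - V7 - I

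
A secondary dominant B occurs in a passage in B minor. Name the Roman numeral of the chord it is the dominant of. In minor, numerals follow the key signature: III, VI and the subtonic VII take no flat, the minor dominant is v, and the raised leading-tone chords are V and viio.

The chord is a major triad on B.
A dominant resolves down a perfect fifth: B → E. In B minor, E is scale degree 4, i.e. iv.

iv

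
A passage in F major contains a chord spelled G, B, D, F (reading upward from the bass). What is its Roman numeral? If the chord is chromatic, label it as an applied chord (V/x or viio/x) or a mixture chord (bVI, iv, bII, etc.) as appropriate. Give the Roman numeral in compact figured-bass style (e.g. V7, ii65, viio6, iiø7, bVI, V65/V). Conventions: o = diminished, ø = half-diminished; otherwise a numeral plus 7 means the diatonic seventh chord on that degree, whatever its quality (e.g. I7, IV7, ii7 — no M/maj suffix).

Stacked in thirds the chord is G-B-D-F: a dominant seventh chord on G.
G is not a diatonic chord root with this quality in F major, but it lies a perfect fifth above C (V), so the chord functions as an applied dominant of V.

V7/V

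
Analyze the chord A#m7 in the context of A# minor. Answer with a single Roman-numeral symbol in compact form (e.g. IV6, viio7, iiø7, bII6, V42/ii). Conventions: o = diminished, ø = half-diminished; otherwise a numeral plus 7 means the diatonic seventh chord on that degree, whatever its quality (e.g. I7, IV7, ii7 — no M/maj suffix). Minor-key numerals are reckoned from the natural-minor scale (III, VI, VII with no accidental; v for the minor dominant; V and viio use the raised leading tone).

i7

Stacked in thirds the chord is A#-C#-E#-G#: a minor seventh chord on A#.
A# is scale degree 1 in A# minor, and a minor seventh chord on that degree is written i7.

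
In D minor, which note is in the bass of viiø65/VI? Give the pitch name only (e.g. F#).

C

The applied chord viiø65/VI is rooted on A: A-C-Eb-G.
The figure 65 means first inversion — the third is in the bass.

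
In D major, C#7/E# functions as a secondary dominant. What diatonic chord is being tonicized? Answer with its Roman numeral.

The chord is a dominant seventh chord on C#.
A dominant resolves down a perfect fifth: C# → F#. In D major, F# is scale degree 3, i.e. iii.

iii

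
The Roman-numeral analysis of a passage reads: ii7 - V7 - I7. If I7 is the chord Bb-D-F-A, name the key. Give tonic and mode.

Bb major

The chord Bbmaj7 is a major seventh chord rooted on Bb; its label is I7.
If Bb is scale degree 1 and the mode makes that degree carry a major seventh chord, the tonic is Bb and the mode is major.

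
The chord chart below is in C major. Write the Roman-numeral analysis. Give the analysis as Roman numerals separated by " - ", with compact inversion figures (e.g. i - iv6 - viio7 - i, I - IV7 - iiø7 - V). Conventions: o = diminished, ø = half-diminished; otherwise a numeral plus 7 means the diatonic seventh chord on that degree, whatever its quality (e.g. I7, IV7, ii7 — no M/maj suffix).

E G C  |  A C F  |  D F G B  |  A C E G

E-G-C: major triad on C = scale degree 1 → I6.
A-C-F: major triad on F = scale degree 4 → IV6.
D-F-G-B: root G is the dominant; dominant seventh chord there is V43.
A-C-E-G: minor seventh chord on A = scale degree 6 → vi7.

I6 - IV6 - V43 - vi7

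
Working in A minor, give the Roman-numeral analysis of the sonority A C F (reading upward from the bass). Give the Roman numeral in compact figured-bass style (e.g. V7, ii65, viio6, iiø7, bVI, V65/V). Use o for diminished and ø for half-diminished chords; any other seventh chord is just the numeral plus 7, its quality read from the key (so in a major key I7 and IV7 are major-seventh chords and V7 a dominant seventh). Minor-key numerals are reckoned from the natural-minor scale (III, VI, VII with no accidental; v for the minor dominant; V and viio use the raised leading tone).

Stacked in thirds the chord is F-A-C: a major triad on F.
In A minor, F is the submediant; the diatonic major triad there is VI.
With A in the bass the chord is in first inversion, so the figured bass is 6.

VI6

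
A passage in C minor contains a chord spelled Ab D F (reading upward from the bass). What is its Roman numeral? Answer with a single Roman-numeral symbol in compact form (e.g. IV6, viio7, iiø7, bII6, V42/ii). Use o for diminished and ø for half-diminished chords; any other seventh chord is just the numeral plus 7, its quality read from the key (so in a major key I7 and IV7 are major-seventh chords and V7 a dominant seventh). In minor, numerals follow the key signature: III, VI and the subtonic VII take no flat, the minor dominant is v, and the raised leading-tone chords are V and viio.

The pitches D-F-Ab form a diminished triad rooted on D.
D is scale degree 2 in C minor, and a diminished triad on that degree is written iio.
With Ab in the bass the chord is in second inversion, so the figured bass is 64.

iio64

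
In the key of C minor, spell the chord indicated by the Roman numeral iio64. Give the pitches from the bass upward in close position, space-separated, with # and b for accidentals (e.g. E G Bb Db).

The numeral's case and figure indicate a diminished triad. In C minor its root, scale degree 2, is D.
Stacking thirds from D gives D-F-Ab.
The figured bass 64 indicates second inversion, placing the fifth (Ab) in the bass: Ab-D-F.

Ab D F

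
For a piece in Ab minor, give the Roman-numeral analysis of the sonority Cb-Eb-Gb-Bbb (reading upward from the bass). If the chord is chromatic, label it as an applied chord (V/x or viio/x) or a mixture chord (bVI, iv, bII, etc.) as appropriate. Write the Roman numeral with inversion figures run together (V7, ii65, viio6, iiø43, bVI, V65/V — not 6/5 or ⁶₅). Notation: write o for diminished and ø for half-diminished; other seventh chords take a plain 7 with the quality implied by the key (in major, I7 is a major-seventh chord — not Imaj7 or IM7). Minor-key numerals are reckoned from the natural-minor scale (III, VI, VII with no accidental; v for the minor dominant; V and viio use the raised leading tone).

Stacked in thirds the chord is Cb-Eb-Gb-Bbb: a dominant seventh chord on Cb.
Cb is not a diatonic chord root with this quality in Ab minor, but it lies a perfect fifth above Fb (VI), so the chord functions as an applied dominant of VI.

V7/VI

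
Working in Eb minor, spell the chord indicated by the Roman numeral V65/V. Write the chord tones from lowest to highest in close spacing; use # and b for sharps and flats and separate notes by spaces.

A C Eb F

The slash means an applied dominant: we want the dominant of V. In Eb minor, V is Bb major, and its dominant is built on F.
Building a dominant seventh chord on F gives F-A-C-Eb.
The figured bass 65 indicates first inversion, placing the third (A) in the bass: A-C-Eb-F.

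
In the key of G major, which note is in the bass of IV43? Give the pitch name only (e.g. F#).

IV in G major has root C; the chord is C-E-G-B.
The figure 43 means second inversion — the fifth is in the bass.

G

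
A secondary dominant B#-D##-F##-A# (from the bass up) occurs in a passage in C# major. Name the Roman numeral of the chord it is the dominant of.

The chord is a dominant seventh chord on B#.
A dominant resolves down a perfect fifth: B# → E#. In C# major, E# is scale degree 3, i.e. iii.

iii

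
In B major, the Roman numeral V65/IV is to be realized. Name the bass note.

The applied chord V65/IV is rooted on B: B-D#-F#-A.
The figure 65 means first inversion — the third is in the bass.

D#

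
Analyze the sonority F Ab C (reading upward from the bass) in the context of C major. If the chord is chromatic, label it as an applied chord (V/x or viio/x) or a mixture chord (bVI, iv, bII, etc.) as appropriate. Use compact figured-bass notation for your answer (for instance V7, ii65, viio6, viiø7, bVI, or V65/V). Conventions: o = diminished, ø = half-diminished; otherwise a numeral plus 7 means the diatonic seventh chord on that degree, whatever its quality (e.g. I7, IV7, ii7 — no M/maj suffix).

The pitches F-Ab-C form a minor triad rooted on F.
F is the fourth degree of C major. This is the minor subdominant, borrowed from the parallel minor.

iv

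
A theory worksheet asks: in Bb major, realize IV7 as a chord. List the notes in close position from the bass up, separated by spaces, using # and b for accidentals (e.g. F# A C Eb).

Eb G Bb D

In Bb major, the fourth degree is Eb, and the diatonic chord built there is a major seventh chord.
That chord is spelled Eb-G-Bb-D.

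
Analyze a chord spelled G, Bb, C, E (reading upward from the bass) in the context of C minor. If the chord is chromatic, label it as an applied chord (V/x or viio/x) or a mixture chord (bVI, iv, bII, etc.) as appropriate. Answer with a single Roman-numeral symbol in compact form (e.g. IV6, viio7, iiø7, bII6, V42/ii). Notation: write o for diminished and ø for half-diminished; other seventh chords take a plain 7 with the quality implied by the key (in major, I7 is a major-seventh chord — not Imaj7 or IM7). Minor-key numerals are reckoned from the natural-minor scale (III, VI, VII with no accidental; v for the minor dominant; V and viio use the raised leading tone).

The pitches C-E-G-Bb form a dominant seventh chord rooted on C.
C is not a diatonic chord root with this quality in C minor, but it lies a perfect fifth above F (iv), so the chord functions as an applied dominant of iv.
With G in the bass the chord is in second inversion, so the figured bass is 43.

V43/iv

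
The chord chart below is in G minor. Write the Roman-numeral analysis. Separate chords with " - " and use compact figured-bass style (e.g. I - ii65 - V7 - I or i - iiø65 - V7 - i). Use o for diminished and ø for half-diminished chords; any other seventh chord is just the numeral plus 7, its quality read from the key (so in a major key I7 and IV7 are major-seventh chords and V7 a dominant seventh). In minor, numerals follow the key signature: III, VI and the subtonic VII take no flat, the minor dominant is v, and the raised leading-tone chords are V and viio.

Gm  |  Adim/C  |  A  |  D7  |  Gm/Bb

i - iio6 - V/V - V7 - i6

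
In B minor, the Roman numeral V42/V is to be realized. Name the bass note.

B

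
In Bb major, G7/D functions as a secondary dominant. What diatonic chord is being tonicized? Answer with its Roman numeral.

The chord is a dominant seventh chord on G.
A dominant resolves down a perfect fifth: G → C. In Bb major, C is scale degree 2, i.e. ii.

ii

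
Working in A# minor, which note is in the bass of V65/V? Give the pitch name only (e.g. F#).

The applied chord V65/V is rooted on B#: B#-D##-F##-A#.
The figure 65 means first inversion — the third is in the bass.

D##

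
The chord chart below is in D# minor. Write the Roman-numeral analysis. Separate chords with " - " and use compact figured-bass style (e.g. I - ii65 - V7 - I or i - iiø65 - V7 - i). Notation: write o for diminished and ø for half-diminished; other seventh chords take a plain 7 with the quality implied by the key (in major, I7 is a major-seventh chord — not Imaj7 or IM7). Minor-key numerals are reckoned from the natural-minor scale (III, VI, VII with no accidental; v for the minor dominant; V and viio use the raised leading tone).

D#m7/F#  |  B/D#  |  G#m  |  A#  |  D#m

i65 - VI6 - iv - V - i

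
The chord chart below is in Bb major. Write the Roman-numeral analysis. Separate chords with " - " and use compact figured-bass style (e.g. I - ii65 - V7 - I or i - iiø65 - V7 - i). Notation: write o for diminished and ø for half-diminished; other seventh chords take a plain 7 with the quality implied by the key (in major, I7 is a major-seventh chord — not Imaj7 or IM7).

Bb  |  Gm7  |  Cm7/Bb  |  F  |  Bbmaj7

Bb: root Bb is the tonic; major triad there is I.
Gm7: minor seventh chord on G = scale degree 6 → vi7.
Cm7/Bb: minor seventh chord on C = scale degree 2 → ii42.
F: root F is the dominant; major triad there is V.
Bbmaj7: major seventh chord on Bb = scale degree 1 → I7.

I - vi7 - ii42 - V - I7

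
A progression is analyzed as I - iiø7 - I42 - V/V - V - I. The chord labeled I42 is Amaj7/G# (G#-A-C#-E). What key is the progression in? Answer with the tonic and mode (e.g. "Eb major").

The chord Amaj7/G# is a major seventh chord rooted on A; its label is I42.
If A is scale degree 1 and the mode makes that degree carry a major seventh chord, the tonic is A and the mode is major.

A major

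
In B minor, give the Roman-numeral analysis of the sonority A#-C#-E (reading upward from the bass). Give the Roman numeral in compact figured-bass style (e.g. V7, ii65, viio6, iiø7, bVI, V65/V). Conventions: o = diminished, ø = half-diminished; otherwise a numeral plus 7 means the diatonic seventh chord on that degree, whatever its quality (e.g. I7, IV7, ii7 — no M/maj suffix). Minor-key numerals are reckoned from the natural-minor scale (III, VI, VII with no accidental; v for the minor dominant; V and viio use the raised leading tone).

viio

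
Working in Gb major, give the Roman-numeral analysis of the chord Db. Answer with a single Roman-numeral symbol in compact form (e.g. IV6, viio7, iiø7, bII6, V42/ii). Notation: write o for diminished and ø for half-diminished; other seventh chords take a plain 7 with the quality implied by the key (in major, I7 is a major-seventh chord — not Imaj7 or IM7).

V

Stacked in thirds the chord is Db-F-Ab: a major triad on Db.
In Gb major, Db is the dominant; the diatonic major triad there is V.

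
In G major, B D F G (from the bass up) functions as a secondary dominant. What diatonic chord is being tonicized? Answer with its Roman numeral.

IV

The chord is a dominant seventh chord on G.
A dominant resolves down a perfect fifth: G → C. In G major, C is scale degree 4, i.e. IV.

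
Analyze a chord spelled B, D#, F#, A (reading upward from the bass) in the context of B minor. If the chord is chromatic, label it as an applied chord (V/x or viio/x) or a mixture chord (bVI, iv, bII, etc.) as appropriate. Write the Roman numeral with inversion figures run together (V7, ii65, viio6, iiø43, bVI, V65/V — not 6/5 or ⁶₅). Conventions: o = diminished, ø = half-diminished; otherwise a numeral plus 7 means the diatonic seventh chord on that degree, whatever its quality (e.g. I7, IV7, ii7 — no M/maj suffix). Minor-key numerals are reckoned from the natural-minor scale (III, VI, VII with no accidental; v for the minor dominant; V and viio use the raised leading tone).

Stacked in thirds the chord is B-D#-F#-A: a dominant seventh chord on B.
B is not a diatonic chord root with this quality in B minor, but it lies a perfect fifth above E (iv), so the chord functions as an applied dominant of iv.

V7/iv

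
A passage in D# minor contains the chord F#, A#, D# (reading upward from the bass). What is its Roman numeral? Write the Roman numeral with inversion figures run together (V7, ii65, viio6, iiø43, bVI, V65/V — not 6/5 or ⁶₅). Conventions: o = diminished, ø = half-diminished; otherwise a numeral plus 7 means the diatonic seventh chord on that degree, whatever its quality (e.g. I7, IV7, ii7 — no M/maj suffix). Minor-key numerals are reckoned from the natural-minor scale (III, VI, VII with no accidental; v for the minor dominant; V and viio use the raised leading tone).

i6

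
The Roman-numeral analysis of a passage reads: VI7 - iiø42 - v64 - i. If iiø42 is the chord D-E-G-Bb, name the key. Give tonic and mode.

The chord Em7b5/D is a half-diminished seventh chord rooted on E; its label is iiø42.
If E is scale degree 2 and the mode makes that degree carry a half-diminished seventh chord, the tonic is D and the mode is minor.

D minor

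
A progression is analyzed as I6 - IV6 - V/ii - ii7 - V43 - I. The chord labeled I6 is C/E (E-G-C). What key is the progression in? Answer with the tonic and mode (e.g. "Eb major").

I6 is given as E-G-C — a major triad with root C.
If C is scale degree 1 and the mode makes that degree carry a major triad, the tonic is C and the mode is major.

C major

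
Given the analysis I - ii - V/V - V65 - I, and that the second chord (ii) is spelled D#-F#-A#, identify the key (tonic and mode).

C# major

The chord D#m is a minor triad rooted on D#; its label is ii.
ii on D# implies D# is the supertonic; that puts the tonic at C#, and the lowercase numeral fits major mode.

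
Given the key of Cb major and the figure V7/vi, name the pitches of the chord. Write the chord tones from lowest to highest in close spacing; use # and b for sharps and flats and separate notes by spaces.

Eb G Bb Db

V7/vi is a secondary dominant — the dominant seventh of vi. vi in Cb major is Ab, so the applied chord's root is Eb, a perfect fifth above.
Building a dominant seventh chord on Eb gives Eb-G-Bb-Db.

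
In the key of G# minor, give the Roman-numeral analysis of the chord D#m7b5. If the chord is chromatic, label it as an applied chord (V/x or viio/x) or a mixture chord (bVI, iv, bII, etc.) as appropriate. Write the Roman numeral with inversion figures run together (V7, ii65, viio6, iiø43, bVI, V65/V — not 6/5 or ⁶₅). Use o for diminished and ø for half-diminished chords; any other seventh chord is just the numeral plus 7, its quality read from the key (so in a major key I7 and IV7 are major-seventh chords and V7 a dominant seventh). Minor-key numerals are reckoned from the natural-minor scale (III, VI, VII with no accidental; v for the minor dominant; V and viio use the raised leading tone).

Stacked in thirds the chord is D#-F#-A-C#: a half-diminished seventh chord on D#.
D# sits a half step below E (VI in G# minor); a diminished chord there is the applied leading-tone chord of VI.

viiø7/VI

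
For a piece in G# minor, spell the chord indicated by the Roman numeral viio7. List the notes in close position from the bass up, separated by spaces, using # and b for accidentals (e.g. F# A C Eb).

In G# minor, the leading-tone chord is built on the raised seventh degree, F##.
Stacking thirds from F## gives F##-A#-C#-E.

F## A# C# E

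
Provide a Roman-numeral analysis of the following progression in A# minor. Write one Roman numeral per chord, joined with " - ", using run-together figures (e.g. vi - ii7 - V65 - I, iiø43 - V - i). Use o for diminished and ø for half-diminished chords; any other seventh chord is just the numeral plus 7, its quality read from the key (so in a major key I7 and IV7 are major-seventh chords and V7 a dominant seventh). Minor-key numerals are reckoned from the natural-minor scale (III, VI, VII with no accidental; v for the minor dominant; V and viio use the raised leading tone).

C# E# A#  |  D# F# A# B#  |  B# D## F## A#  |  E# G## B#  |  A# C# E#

i6 - iiø65 - V7/V - V - i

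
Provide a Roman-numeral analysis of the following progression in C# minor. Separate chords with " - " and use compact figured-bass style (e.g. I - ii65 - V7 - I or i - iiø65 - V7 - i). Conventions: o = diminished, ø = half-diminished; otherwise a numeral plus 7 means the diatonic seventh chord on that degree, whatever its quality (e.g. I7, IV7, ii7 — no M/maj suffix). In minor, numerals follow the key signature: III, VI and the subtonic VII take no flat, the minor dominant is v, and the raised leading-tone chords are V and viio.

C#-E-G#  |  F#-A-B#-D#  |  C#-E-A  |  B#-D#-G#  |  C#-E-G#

i - viio43 - VI6 - V6 - i

C#-E-G# has root C#, degree 1 in C# minor, so i.
F#-A-B#-D# has root B#, degree 7 in C# minor, so viio43.
C#-E-A has root A, degree 6 in C# minor, so VI6.
B#-D#-G#: root G# is the dominant; major triad there is V6.
C#-E-G#: minor triad on C# = scale degree 1 → i.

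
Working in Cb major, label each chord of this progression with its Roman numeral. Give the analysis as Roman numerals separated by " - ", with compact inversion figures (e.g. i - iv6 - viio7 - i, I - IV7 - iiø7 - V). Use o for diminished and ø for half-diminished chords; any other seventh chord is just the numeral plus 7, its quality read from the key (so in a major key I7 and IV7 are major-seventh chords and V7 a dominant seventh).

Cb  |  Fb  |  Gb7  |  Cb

I - IV - V7 - I

Cb: root Cb is the tonic; major triad there is I.
Fb: major triad on Fb = scale degree 4 → IV.
Gb7: root Gb is the dominant; dominant seventh chord there is V7.
Cb has root Cb, degree 1 in Cb major, so I.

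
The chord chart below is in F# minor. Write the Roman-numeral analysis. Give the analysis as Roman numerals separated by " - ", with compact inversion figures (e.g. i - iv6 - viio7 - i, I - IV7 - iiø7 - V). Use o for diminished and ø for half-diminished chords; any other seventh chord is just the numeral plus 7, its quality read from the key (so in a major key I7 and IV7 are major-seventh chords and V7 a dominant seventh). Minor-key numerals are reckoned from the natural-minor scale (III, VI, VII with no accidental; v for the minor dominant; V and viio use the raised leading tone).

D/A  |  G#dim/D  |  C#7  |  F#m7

VI64 - iio64 - V7 - i7

D/A: root D is the submediant; major triad there is VI64.
G#dim/D: diminished triad on G# = scale degree 2 → iio64.
C#7: dominant seventh chord on C# = scale degree 5 → V7.
F#m7: root F# is the tonic; minor seventh chord there is i7.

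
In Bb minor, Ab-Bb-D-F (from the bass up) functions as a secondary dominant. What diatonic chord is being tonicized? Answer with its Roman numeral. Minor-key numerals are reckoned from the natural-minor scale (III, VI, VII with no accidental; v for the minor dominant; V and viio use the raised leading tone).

iv

The chord is a dominant seventh chord on Bb.
A dominant resolves down a perfect fifth: Bb → Eb. In Bb minor, Eb is scale degree 4, i.e. iv.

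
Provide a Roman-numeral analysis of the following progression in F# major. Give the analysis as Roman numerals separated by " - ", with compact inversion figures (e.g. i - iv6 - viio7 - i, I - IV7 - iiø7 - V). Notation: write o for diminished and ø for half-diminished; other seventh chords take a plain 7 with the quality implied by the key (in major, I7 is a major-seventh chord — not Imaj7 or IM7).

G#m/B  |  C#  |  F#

G#m/B: root G# is the supertonic; minor triad there is ii6.
C#: major triad on C# = scale degree 5 → V.
F#: major triad on F# = scale degree 1 → I.

ii6 - V - I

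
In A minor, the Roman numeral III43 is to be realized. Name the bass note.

G

III in A minor has root C; the chord is C-E-G-B.
The figure 43 means second inversion — the fifth is in the bass.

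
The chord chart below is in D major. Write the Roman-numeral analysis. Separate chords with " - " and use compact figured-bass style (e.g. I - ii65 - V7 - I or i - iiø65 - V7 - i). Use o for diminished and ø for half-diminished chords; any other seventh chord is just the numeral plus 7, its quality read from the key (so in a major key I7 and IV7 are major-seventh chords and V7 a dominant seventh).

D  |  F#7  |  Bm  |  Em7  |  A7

I - V7/vi - vi - ii7 - V7

D: root D is the tonic; major triad there is I.
F#7 is the secondary dominant of vi (dominant seventh chord on F#): V7/vi.
Bm: minor triad on B = scale degree 6 → vi.
Em7: root E is the supertonic; minor seventh chord there is ii7.
A7: root A is the dominant; dominant seventh chord there is V7.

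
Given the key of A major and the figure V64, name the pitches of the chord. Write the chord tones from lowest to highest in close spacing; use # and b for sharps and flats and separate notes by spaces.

B E G#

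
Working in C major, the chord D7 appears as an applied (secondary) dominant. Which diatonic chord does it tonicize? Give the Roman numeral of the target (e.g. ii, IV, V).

V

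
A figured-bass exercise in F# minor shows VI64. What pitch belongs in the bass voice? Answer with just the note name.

VI in F# minor has root D; the chord is D-F#-A.
The figure 64 means second inversion — the fifth is in the bass.

A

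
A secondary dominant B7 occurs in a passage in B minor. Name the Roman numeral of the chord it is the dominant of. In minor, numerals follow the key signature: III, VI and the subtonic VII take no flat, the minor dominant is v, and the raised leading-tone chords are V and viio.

iv

The chord is a dominant seventh chord on B.
A dominant resolves down a perfect fifth: B → E. In B minor, E is scale degree 4, i.e. iv.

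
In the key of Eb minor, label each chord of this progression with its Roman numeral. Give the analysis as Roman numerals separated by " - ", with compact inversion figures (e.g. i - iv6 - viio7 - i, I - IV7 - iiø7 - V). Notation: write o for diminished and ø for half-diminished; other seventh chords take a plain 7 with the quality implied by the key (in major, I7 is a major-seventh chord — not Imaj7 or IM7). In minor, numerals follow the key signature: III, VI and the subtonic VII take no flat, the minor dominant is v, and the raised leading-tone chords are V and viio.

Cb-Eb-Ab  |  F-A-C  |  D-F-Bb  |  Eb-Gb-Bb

Cb-Eb-Ab: minor triad on Ab = scale degree 4 → iv6.
F-A-C is the secondary dominant of V (major triad on F): V/V.
D-F-Bb: major triad on Bb = scale degree 5 → V6.
Eb-Gb-Bb has root Eb, degree 1 in Eb minor, so i.

iv6 - V/V - V6 - i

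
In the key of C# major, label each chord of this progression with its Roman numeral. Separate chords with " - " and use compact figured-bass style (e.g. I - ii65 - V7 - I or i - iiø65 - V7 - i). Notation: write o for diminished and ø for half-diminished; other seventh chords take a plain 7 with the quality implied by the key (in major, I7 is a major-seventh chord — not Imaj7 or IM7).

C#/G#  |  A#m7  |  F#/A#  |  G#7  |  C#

I64 - vi7 - IV6 - V7 - I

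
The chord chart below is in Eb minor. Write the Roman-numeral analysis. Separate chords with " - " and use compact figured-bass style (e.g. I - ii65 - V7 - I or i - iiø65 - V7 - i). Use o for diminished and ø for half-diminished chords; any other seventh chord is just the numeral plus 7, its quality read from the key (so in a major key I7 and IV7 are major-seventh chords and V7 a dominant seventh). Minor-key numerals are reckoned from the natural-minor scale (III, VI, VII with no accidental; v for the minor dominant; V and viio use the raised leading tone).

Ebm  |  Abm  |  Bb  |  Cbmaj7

Ebm: root Eb is the tonic; minor triad there is i.
Abm: minor triad on Ab = scale degree 4 → iv.
Bb: root Bb is the dominant; major triad there is V.
Cbmaj7: root Cb is the submediant; major seventh chord there is VI7.

i - iv - V - VI7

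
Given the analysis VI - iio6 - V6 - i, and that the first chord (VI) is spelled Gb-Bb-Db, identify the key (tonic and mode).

The chord Gb is a major triad rooted on Gb; its label is VI.
VI on Gb implies Gb is the submediant; that puts the tonic at Bb, and the uppercase numeral fits minor mode.

Bb minor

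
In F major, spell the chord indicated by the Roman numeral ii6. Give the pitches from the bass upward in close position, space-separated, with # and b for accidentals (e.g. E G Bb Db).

Bb D G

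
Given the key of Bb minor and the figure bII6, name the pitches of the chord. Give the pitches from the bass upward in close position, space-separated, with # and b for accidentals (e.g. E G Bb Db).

Eb Gb Cb

Scale degree 2 in Bb minor is C; lowering it a half step gives Cb. bII6 is the Neapolitan sixth — a major triad on the lowered second degree, here in its customary first inversion.
So the chord is Cb-Eb-Gb.
The figured bass 6 indicates first inversion, placing the third (Eb) in the bass: Eb-Gb-Cb.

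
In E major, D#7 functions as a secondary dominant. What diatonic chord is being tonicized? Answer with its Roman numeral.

iii

The chord is a dominant seventh chord on D#.
A dominant resolves down a perfect fifth: D# → G#. In E major, G# is scale degree 3, i.e. iii.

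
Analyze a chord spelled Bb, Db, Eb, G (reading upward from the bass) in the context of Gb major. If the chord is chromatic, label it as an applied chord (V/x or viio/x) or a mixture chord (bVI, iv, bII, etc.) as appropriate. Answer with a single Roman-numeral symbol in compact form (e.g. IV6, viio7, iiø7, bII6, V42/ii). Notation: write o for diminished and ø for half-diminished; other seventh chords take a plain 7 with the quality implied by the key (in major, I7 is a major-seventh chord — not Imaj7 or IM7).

V43/ii

The pitches Eb-G-Bb-Db form a dominant seventh chord rooted on Eb.
Eb is not a diatonic chord root with this quality in Gb major, but it lies a perfect fifth above Ab (ii), so the chord functions as an applied dominant of ii.
With Bb in the bass the chord is in second inversion, so the figured bass is 43.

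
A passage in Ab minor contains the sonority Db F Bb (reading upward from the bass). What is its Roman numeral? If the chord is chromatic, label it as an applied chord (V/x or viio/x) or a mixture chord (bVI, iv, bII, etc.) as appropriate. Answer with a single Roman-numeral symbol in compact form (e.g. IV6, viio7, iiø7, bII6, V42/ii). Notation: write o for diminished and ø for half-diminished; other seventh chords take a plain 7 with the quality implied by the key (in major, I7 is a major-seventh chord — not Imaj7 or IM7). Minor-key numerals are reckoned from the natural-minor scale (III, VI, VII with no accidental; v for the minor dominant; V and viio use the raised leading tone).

The pitches Bb-Db-F form a minor triad rooted on Bb.
Bb is the second degree of Ab minor. This is the minor supertonic, borrowed from the parallel major (the Dorian ii).
With Db in the bass the chord is in first inversion, so the figured bass is 6.

ii6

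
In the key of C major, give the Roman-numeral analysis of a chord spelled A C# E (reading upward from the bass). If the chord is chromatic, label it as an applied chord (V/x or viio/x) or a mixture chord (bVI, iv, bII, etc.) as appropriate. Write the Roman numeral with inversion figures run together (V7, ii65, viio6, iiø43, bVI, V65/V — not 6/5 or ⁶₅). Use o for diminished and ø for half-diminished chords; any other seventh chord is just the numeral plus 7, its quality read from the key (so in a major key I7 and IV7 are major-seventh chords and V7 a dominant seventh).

V/ii

The pitches A-C#-E form a major triad rooted on A.
A is not a diatonic chord root with this quality in C major, but it lies a perfect fifth above D (ii), so the chord functions as an applied dominant of ii.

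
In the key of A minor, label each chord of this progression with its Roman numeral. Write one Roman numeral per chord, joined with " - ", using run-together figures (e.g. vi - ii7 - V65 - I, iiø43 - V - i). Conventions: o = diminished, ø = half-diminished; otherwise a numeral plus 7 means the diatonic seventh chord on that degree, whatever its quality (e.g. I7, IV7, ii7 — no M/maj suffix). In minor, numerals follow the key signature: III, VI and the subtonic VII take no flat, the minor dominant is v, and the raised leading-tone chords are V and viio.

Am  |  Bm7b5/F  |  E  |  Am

i - iiø43 - V - i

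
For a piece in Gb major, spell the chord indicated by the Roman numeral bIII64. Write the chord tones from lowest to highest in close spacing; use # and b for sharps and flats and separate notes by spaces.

Fb Bbb Db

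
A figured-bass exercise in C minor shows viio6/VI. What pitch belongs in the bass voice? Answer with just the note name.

Bb

The applied chord viio6/VI is rooted on G: G-Bb-Db.
The figure 6 means first inversion — the third is in the bass.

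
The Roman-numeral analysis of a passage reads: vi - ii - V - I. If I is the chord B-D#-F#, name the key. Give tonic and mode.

The anchor chord is a major triad on B, labeled I.
If B is scale degree 1 and the mode makes that degree carry a major triad, the tonic is B and the mode is major.

B major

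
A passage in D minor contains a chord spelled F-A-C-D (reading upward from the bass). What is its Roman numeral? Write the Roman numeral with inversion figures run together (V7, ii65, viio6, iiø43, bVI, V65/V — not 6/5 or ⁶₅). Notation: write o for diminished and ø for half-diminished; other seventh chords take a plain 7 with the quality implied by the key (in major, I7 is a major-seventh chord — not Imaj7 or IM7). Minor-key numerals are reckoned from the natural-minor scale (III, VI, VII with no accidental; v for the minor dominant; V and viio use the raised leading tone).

i65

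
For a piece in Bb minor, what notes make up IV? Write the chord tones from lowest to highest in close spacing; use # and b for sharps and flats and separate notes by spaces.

Scale degree 4 in Bb minor is Eb; here the chord built on it is altered to a major triad. IV is the major subdominant, borrowed from the parallel major.
So the chord is Eb-G-Bb.

Eb G Bb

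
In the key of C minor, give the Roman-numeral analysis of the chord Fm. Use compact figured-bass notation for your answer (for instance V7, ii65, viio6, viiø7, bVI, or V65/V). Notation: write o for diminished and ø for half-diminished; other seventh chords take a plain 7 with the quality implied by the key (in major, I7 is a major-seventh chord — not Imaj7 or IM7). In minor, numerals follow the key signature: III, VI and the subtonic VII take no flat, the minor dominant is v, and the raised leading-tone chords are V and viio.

iv

The pitches F-Ab-C form a minor triad rooted on F.
F is scale degree 4 in C minor, and a minor triad on that degree is written iv.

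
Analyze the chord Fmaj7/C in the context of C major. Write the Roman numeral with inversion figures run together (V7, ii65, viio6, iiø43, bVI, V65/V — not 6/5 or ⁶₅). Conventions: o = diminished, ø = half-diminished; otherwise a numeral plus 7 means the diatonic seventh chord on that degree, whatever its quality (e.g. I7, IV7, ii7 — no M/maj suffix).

Stacked in thirds the chord is F-A-C-E: a major seventh chord on F.
In C major, F is the subdominant; the diatonic major seventh chord there is IV7.
With C in the bass the chord is in second inversion, so the figured bass is 43.

IV43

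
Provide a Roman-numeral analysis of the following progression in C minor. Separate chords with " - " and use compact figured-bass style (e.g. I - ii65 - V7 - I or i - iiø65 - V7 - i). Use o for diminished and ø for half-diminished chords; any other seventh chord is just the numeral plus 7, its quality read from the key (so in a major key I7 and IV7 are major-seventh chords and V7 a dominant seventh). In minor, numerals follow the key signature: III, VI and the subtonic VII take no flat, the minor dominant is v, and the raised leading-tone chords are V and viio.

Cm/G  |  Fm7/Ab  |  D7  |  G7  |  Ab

Cm/G has root C, degree 1 in C minor, so i64.
Fm7/Ab has root F, degree 4 in C minor, so iv65.
D7: chromatic; D is V of V, so V7/V.
G7: dominant seventh chord on G = scale degree 5 → V7.
Ab: major triad on Ab = scale degree 6 → VI.

i64 - iv65 - V7/V - V7 - VI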